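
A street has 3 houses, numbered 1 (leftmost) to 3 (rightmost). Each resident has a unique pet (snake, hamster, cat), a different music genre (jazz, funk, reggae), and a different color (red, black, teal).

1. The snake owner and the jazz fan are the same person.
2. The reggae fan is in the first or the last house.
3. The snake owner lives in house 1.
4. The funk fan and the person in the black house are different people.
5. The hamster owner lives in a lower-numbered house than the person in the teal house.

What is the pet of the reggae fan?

cat

From clue 3, the snake owner must be in house 1.
The only pet still possible for house 2 is hamster.
That leaves cat as the pet for house 3.
By clue 1, the jazz fan is in house 1.
Clue 5: the person in the teal house is in house 3.
House 2 music genre: only funk fits.
So house 3 gets reggae for music genre.
Clue 4: the person in the black house is in house 1.
House 2's color must be red (nothing else left).
So: house 1 = snake/jazz/black, house 2 = hamster/funk/red, house 3 = cat/reggae/teal.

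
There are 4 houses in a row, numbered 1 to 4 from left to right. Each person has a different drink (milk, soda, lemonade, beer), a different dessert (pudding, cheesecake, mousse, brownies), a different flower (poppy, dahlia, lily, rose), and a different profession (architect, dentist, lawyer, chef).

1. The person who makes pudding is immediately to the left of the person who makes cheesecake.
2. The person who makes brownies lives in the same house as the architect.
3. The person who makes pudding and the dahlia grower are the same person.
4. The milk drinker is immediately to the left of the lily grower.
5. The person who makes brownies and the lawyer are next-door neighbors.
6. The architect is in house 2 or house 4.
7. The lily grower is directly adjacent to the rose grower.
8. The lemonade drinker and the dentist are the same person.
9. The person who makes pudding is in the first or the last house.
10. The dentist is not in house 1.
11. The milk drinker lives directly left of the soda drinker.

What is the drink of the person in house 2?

lemonade

From clue 9, the person who makes pudding must be in house 1.
Clue 1: the person who makes cheesecake is in house 2.
By clue 3, the dahlia grower is in house 1.
House 3's dessert must be mousse (nothing else left).
House 4's dessert must be brownies (nothing else left).
From clue 2, the architect must be in house 4.
Clue 5: the lawyer is in house 3.
The only profession still possible for house 1 is chef.
House 2 profession: only dentist fits.
By clue 8, the lemonade drinker is in house 2.
Clue 7 places the rose grower in house 3.
The milk drinker is in house 3 (clue 11).
Clue 11 places the soda drinker in house 4.
So house 1 gets beer for drink.
From clue 4, the lily grower must be in house 4.
So house 2 gets poppy for flower.
So: house 1 = beer/pudding/dahlia/chef, house 2 = lemonade/cheesecake/poppy/dentist, house 3 = milk/mousse/rose/lawyer, house 4 = soda/brownies/lily/architect.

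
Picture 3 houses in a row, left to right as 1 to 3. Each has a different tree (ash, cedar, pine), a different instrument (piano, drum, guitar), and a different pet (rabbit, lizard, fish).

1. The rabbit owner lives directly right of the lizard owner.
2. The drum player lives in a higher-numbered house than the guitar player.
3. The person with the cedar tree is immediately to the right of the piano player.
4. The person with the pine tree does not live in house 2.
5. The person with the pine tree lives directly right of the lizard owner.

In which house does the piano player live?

1

By clue 5, the person with the pine tree is in house 3.
From clue 5, the lizard owner must be in house 2.
That leaves ash as the tree for house 1.
The only tree still possible for house 2 is cedar.
The only instrument still possible for house 3 is drum.
House 1's pet must be fish (nothing else left).
The only pet still possible for house 3 is rabbit.
From clue 3, the piano player must be in house 1.
That leaves guitar as the instrument for house 2.
So: house 1 = ash/piano/fish, house 2 = cedar/guitar/lizard, house 3 = pine/drum/rabbit.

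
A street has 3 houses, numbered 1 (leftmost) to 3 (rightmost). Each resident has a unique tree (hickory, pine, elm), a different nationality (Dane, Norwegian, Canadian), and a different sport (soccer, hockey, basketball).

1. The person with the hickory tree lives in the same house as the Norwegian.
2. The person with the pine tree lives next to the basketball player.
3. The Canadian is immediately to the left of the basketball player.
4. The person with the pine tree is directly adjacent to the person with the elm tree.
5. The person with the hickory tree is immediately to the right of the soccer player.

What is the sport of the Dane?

The person with the hickory tree is narrowed to house 2 or 3; consider each.
Placing it in house 2 leads to a contradiction, so it's in house 3.
The Norwegian is in house 3 (clue 1).
By clue 5, the soccer player is in house 2.
House 1's sport must be hockey (nothing else left).
That leaves basketball as the sport for house 3.
Clue 2: the person with the pine tree is in house 2.
Clue 3: the Canadian is in house 2.
Clue 4: the person with the elm tree is in house 1.
House 1's nationality must be Dane (nothing else left).
So: house 1 = elm/Dane/hockey, house 2 = pine/Canadian/soccer, house 3 = hickory/Norwegian/basketball.

hockey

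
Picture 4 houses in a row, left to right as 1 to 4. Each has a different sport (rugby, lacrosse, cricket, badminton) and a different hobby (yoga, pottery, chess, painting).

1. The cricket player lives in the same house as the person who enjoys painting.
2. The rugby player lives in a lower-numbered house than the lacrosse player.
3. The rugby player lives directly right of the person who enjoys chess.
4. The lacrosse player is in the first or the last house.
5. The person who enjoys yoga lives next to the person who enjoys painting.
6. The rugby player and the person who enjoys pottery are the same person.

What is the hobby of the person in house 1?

chess

The lacrosse player is in house 4 (clue 4).
So house 4 gets yoga for hobby.
Clue 5 places the person who enjoys painting in house 3.
That leaves chess as the hobby for house 1.
The only hobby still possible for house 2 is pottery.
Clue 1 places the cricket player in house 3.
Clue 3: the rugby player is in house 2.
The only sport still possible for house 1 is badminton.
So: house 1 = badminton/chess, house 2 = rugby/pottery, house 3 = cricket/painting, house 4 = lacrosse/yoga.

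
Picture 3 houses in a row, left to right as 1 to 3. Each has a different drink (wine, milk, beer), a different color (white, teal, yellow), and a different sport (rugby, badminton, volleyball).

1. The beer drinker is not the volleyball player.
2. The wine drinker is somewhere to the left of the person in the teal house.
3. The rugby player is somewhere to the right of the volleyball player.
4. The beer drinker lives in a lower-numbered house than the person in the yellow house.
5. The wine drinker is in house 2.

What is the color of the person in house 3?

teal

By clue 5, the wine drinker is in house 2.
That leaves beer as the drink for house 1.
House 3 drink: only milk fits.
House 1 color: only white fits.
By clue 1, the volleyball player is in house 2.
Clue 2 places the person in the teal house in house 3.
Clue 3 places the rugby player in house 3.
That leaves yellow as the color for house 2.
That leaves badminton as the sport for house 1.
So: house 1 = beer/white/badminton, house 2 = wine/yellow/volleyball, house 3 = milk/teal/rugby.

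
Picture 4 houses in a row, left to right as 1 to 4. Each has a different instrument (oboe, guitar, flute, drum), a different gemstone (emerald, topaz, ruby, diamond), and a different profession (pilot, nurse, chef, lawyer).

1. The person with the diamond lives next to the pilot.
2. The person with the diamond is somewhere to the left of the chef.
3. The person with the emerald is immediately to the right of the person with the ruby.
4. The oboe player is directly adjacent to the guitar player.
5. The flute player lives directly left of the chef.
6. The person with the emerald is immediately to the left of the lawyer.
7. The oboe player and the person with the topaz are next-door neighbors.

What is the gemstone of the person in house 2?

House 4 gemstone: only topaz fits.
Clue 7 places the oboe player in house 3.
The only gemstone still possible for house 3 is emerald.
By clue 3, the person with the ruby is in house 2.
Clue 6: the lawyer is in house 4.
That leaves diamond as the gemstone for house 1.
Clue 1: the pilot is in house 2.
So house 1 gets nurse for profession.
House 3's profession must be chef (nothing else left).
By clue 5, the flute player is in house 2.
The only instrument still possible for house 1 is drum.
So house 4 gets guitar for instrument.
So: house 1 = drum/diamond/nurse, house 2 = flute/ruby/pilot, house 3 = oboe/emerald/chef, house 4 = guitar/topaz/lawyer.

ruby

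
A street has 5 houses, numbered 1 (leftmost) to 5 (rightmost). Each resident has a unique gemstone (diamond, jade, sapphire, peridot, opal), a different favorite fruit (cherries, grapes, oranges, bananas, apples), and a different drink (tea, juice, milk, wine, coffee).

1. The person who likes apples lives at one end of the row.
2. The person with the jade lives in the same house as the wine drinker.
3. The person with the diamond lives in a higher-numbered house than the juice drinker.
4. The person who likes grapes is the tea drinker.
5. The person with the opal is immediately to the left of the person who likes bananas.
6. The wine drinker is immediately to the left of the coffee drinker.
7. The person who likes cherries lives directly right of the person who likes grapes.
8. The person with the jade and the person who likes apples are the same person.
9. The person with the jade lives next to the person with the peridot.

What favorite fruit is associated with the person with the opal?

cherries

Clue 2: the person with the jade is in house 1.
The wine drinker is in house 1 (clue 2).
By clue 6, the coffee drinker is in house 2.
Clue 8: the person who likes apples is in house 1.
Clue 9 places the person with the peridot in house 2.
So house 5 gets milk for drink.
House 2's favorite fruit must be oranges (nothing else left).
The only favorite fruit still possible for house 3 is grapes.
From clue 4, the tea drinker must be in house 3.
By clue 7, the person who likes cherries is in house 4.
House 5 favorite fruit: only bananas fits.
That leaves juice as the drink for house 4.
Clue 3: the person with the diamond is in house 5.
The person with the opal is in house 4 (clue 5).
House 3 gemstone: only sapphire fits.
So: house 1 = jade/apples/wine, house 2 = peridot/oranges/coffee, house 3 = sapphire/grapes/tea, house 4 = opal/cherries/juice, house 5 = diamond/bananas/milk.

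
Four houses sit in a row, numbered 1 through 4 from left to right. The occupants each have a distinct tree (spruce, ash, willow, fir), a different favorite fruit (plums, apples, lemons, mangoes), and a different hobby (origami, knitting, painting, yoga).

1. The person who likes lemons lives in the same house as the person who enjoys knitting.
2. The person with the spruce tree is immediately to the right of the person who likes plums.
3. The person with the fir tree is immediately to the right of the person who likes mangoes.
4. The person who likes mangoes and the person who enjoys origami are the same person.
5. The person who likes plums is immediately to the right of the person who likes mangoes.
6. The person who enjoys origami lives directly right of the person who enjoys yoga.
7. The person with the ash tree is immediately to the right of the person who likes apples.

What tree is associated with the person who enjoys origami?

House 1 tree: only willow fits.
House 4's favorite fruit must be lemons (nothing else left).
Clue 1: the person who enjoys knitting is in house 4.
From clue 4, the person who likes mangoes must be in house 2.
By clue 4, the person who enjoys origami is in house 2.
The person who likes plums is in house 3 (clue 5).
From clue 6, the person who enjoys yoga must be in house 1.
That leaves apples as the favorite fruit for house 1.
The only hobby still possible for house 3 is painting.
From clue 2, the person with the spruce tree must be in house 4.
By clue 3, the person with the fir tree is in house 3.
From clue 7, the person with the ash tree must be in house 2.
So: house 1 = willow/apples/yoga, house 2 = ash/mangoes/origami, house 3 = fir/plums/painting, house 4 = spruce/lemons/knitting.

ash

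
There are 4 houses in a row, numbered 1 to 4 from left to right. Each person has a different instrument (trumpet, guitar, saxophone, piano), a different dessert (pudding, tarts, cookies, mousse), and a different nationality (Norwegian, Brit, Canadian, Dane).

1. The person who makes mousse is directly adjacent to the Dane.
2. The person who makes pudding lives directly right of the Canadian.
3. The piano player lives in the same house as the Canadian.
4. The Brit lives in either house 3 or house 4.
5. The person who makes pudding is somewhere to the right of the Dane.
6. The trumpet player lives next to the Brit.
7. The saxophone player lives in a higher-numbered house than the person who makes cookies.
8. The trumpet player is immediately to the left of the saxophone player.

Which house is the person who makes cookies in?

The saxophone player is narrowed to house 3 or 4; consider each.
Placing it in house 3 leads to a contradiction, so it's in house 4.
From clue 8, the trumpet player must be in house 3.
By clue 6, the Brit is in house 4.
The only nationality still possible for house 3 is Norwegian.
So house 4 gets tarts for dessert.
The guitar player is narrowed to house 1 or 2; consider each.
Placing it in house 2 leads to a contradiction, so it's in house 1.
House 2's instrument must be piano (nothing else left).
Clue 3 places the Canadian in house 2.
So house 1 gets Dane for nationality.
The person who makes mousse is in house 2 (clue 1).
Clue 2 places the person who makes pudding in house 3.
House 1 dessert: only cookies fits.
So: house 1 = guitar/cookies/Dane, house 2 = piano/mousse/Canadian, house 3 = trumpet/pudding/Norwegian, house 4 = saxophone/tarts/Brit.

1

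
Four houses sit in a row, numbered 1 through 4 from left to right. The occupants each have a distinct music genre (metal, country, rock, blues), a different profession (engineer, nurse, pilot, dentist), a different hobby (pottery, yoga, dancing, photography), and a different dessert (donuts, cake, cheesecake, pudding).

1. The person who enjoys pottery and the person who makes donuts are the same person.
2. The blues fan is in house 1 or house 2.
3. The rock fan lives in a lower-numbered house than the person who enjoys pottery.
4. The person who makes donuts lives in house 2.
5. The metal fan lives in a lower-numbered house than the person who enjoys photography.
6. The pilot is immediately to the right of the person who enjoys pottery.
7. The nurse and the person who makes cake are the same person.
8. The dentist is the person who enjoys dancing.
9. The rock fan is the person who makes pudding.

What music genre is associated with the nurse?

country

By clue 4, the person who makes donuts is in house 2.
That leaves country as the music genre for house 4.
Clue 1 places the person who enjoys pottery in house 2.
The rock fan is in house 1 (clue 3).
The pilot is in house 3 (clue 6).
From clue 9, the person who makes pudding must be in house 1.
House 2 music genre: only blues fits.
That leaves metal as the music genre for house 3.
The person who enjoys photography is in house 4 (clue 5).
Clue 7: the nurse is in house 4.
Clue 7: the person who makes cake is in house 4.
House 1's profession must be dentist (nothing else left).
The only profession still possible for house 2 is engineer.
The only hobby still possible for house 3 is yoga.
So house 3 gets cheesecake for dessert.
The only hobby still possible for house 1 is dancing.
So: house 1 = rock/dentist/dancing/pudding, house 2 = blues/engineer/pottery/donuts, house 3 = metal/pilot/yoga/cheesecake, house 4 = country/nurse/photography/cake.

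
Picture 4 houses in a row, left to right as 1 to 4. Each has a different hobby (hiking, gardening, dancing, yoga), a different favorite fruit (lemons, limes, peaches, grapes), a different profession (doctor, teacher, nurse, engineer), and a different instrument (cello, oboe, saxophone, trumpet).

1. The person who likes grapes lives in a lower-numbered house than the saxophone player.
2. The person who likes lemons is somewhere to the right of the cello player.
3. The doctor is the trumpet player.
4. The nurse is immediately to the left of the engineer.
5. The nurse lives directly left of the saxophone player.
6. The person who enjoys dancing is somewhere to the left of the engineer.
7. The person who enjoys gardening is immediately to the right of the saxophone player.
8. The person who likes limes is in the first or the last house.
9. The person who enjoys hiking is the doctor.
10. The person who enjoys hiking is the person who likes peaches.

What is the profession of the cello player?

The person who enjoys dancing is narrowed to house 1 or 2; consider each.
Placing it in house 1 leads to a contradiction, so it's in house 2.
From clue 6, the engineer must be in house 3.
The nurse is in house 2 (clue 4).
Clue 5: the saxophone player is in house 3.
Clue 7 places the person who enjoys gardening in house 4.
That leaves yoga as the hobby for house 3.
House 3 favorite fruit: only lemons fits.
By clue 9, the doctor is in house 1.
Clue 10: the person who likes peaches is in house 1.
House 1 hobby: only hiking fits.
The only favorite fruit still possible for house 2 is grapes.
The only favorite fruit still possible for house 4 is limes.
So house 4 gets teacher for profession.
Clue 3 places the trumpet player in house 1.
So house 4 gets oboe for instrument.
That leaves cello as the instrument for house 2.
So: house 1 = hiking/peaches/doctor/trumpet, house 2 = dancing/grapes/nurse/cello, house 3 = yoga/lemons/engineer/saxophone, house 4 = gardening/limes/teacher/oboe.

nurse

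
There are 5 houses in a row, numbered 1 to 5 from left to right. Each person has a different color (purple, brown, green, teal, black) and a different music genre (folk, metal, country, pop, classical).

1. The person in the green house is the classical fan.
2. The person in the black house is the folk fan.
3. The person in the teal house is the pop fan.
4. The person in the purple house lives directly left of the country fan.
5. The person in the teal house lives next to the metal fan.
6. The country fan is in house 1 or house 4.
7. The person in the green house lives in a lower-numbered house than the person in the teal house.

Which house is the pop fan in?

Clue 6 places the country fan in house 4.
From clue 4, the person in the purple house must be in house 3.
House 2's color must be teal (nothing else left).
House 4 color: only brown fits.
House 5 color: only black fits.
Clue 1 places the classical fan in house 1.
The folk fan is in house 5 (clue 2).
From clue 3, the pop fan must be in house 2.
So house 1 gets green for color.
The only music genre still possible for house 3 is metal.
So: house 1 = green/classical, house 2 = teal/pop, house 3 = purple/metal, house 4 = brown/country, house 5 = black/folk.

2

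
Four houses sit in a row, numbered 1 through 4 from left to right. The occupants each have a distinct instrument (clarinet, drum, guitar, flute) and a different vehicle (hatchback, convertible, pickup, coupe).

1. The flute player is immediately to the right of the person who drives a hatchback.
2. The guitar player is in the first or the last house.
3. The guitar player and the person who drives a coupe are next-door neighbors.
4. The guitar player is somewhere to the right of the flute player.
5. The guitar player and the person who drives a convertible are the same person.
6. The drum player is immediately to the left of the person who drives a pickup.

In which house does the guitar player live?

Clue 4: the guitar player is in house 4.
By clue 5, the person who drives a convertible is in house 4.
So house 1 gets hatchback for vehicle.
The flute player is in house 2 (clue 1).
By clue 3, the person who drives a coupe is in house 3.
House 3's instrument must be clarinet (nothing else left).
The only vehicle still possible for house 2 is pickup.
House 1 instrument: only drum fits.
So: house 1 = drum/hatchback, house 2 = flute/pickup, house 3 = clarinet/coupe, house 4 = guitar/convertible.

4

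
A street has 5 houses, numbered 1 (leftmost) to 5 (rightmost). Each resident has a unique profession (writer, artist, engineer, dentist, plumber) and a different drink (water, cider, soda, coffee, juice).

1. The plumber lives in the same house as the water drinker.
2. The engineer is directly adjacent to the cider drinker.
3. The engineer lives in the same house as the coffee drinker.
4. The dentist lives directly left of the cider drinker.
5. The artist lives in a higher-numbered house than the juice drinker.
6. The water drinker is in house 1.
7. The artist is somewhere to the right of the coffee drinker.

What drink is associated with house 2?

From clue 6, the water drinker must be in house 1.
Clue 1 places the plumber in house 1.
The artist is narrowed to house 3 or 4 or 5; consider each.
Placing it in house 3 and house 4 leads to a contradiction, so it's in house 5.
The dentist is narrowed to house 2 or 3 or 4; consider each.
Placing it in house 3 and house 4 leads to a contradiction, so it's in house 2.
By clue 4, the cider drinker is in house 3.
The only drink still possible for house 5 is soda.
The engineer is in house 4 (clue 2).
Clue 3 places the coffee drinker in house 4.
That leaves writer as the profession for house 3.
House 2's drink must be juice (nothing else left).
So: house 1 = plumber/water, house 2 = dentist/juice, house 3 = writer/cider, house 4 = engineer/coffee, house 5 = artist/soda.

juice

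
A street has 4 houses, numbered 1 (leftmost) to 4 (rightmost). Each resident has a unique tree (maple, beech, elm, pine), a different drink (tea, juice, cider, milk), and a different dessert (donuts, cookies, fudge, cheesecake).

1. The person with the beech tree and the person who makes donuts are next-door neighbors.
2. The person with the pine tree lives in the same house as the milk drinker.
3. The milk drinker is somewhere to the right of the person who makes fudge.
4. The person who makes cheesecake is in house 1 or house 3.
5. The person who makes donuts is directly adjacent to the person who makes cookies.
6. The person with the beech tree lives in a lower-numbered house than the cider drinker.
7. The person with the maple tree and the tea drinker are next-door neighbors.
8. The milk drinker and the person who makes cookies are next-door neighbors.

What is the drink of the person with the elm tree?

cider

The person who makes cheesecake is narrowed to house 1 or 3; consider each.
Placing it in house 3 leads to a contradiction, so it's in house 1.
The person with the pine tree is narrowed to house 3 or 4; consider each.
Placing it in house 4 leads to a contradiction, so it's in house 3.
From clue 2, the milk drinker must be in house 3.
Clue 3 places the person who makes fudge in house 2.
That leaves donuts as the dessert for house 3.
House 4 dessert: only cookies fits.
From clue 1, the person with the beech tree must be in house 2.
The cider drinker is in house 4 (clue 6).
So house 4 gets elm for tree.
From clue 7, the tea drinker must be in house 2.
So house 1 gets maple for tree.
That leaves juice as the drink for house 1.
So: house 1 = maple/juice/cheesecake, house 2 = beech/tea/fudge, house 3 = pine/milk/donuts, house 4 = elm/cider/cookies.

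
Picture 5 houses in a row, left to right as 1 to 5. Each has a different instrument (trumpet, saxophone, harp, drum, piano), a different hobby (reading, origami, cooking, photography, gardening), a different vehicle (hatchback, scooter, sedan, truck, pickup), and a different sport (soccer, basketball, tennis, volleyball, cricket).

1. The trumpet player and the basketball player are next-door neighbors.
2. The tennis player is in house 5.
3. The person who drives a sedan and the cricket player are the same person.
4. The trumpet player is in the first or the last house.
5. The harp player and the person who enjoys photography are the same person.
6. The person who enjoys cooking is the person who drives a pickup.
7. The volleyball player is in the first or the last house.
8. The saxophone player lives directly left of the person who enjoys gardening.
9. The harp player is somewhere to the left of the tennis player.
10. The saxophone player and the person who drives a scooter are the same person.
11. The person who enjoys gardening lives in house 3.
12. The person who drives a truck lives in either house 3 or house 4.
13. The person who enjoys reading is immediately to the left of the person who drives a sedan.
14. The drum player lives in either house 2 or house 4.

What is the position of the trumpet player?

From clue 2, the tennis player must be in house 5.
The person who enjoys gardening is in house 3 (clue 11).
House 1 sport: only volleyball fits.
From clue 8, the saxophone player must be in house 2.
From clue 10, the person who drives a scooter must be in house 2.
The only instrument still possible for house 3 is piano.
House 4's instrument must be drum (nothing else left).
That leaves trumpet as the instrument for house 5.
So house 3 gets sedan for vehicle.
That leaves truck as the vehicle for house 4.
By clue 1, the basketball player is in house 4.
By clue 3, the cricket player is in house 3.
Clue 5 places the person who enjoys photography in house 1.
The person who enjoys reading is in house 2 (clue 13).
House 1 instrument: only harp fits.
So house 4 gets origami for hobby.
So house 5 gets cooking for hobby.
House 2's sport must be soccer (nothing else left).
From clue 6, the person who drives a pickup must be in house 5.
That leaves hatchback as the vehicle for house 1.
So: house 1 = harp/photography/hatchback/volleyball, house 2 = saxophone/reading/scooter/soccer, house 3 = piano/gardening/sedan/cricket, house 4 = drum/origami/truck/basketball, house 5 = trumpet/cooking/pickup/tennis.

5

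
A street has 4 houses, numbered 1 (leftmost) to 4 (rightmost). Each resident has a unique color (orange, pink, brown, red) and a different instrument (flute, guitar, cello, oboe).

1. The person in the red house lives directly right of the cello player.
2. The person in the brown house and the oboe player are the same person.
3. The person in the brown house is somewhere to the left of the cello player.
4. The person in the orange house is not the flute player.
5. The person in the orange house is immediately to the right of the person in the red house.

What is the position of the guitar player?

4

Clue 1: the person in the red house is in house 3.
Clue 1: the cello player is in house 2.
Clue 3 places the person in the brown house in house 1.
The person in the orange house is in house 4 (clue 5).
House 2 color: only pink fits.
House 1 instrument: only oboe fits.
From clue 4, the flute player must be in house 3.
So house 4 gets guitar for instrument.
So: house 1 = brown/oboe, house 2 = pink/cello, house 3 = red/flute, house 4 = orange/guitar.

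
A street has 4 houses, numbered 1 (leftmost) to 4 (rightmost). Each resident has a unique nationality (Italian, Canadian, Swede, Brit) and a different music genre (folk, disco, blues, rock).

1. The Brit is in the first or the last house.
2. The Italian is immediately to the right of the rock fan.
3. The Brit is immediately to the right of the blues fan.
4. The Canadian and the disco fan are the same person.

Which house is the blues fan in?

3

Clue 3: the Brit is in house 4.
The blues fan is in house 3 (clue 3).
That leaves folk as the music genre for house 4.
The Canadian is narrowed to house 1 or 2; consider each.
Placing it in house 2 leads to a contradiction, so it's in house 1.
The disco fan is in house 1 (clue 4).
House 2's music genre must be rock (nothing else left).
By clue 2, the Italian is in house 3.
That leaves Swede as the nationality for house 2.
So: house 1 = Canadian/disco, house 2 = Swede/rock, house 3 = Italian/blues, house 4 = Brit/folk.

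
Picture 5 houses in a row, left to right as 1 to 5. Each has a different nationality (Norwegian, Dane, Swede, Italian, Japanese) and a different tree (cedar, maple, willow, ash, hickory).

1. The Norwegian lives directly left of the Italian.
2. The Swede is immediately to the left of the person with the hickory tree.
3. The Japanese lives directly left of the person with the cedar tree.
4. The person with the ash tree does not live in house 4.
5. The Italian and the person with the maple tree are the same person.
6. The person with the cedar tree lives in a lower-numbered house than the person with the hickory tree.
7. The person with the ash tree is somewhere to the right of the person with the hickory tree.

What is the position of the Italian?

4

Clue 7: the person with the ash tree is in house 5.
House 1's tree must be willow (nothing else left).
That leaves Dane as the nationality for house 5.
House 4's nationality must be Italian (nothing else left).
The Norwegian is in house 3 (clue 1).
From clue 5, the person with the maple tree must be in house 4.
The only nationality still possible for house 1 is Japanese.
The only nationality still possible for house 2 is Swede.
House 2 tree: only cedar fits.
House 3 tree: only hickory fits.
So: house 1 = Japanese/willow, house 2 = Swede/cedar, house 3 = Norwegian/hickory, house 4 = Italian/maple, house 5 = Dane/ash.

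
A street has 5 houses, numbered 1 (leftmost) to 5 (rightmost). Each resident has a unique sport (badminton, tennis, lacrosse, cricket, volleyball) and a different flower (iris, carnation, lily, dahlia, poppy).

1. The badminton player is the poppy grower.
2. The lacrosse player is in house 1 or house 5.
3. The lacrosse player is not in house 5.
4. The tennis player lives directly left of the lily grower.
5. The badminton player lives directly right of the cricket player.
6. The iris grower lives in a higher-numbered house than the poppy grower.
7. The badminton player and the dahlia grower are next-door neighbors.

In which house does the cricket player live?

2

From clue 3, the lacrosse player must be in house 1.
House 5's sport must be volleyball (nothing else left).
House 1 flower: only carnation fits.
So house 2 gets dahlia for flower.
Clue 7: the badminton player is in house 3.
House 2's sport must be cricket (nothing else left).
House 4's sport must be tennis (nothing else left).
By clue 1, the poppy grower is in house 3.
Clue 4 places the lily grower in house 5.
House 4's flower must be iris (nothing else left).
So: house 1 = lacrosse/carnation, house 2 = cricket/dahlia, house 3 = badminton/poppy, house 4 = tennis/iris, house 5 = volleyball/lily.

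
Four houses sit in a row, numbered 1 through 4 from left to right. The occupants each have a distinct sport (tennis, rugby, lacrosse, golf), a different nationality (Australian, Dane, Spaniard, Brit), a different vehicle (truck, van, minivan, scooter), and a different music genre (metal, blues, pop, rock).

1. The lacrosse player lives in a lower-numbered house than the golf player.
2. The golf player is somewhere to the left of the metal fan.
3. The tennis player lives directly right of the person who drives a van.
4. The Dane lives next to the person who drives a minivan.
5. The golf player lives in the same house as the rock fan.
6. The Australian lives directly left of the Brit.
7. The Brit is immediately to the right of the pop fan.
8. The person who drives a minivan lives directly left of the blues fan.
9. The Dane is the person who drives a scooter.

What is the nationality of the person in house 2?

Brit

The only music genre still possible for house 1 is pop.
By clue 7, the Brit is in house 2.
The Australian is in house 1 (clue 6).
That leaves rock as the music genre for house 2.
Clue 5: the golf player is in house 2.
That leaves lacrosse as the sport for house 1.
House 1 vehicle: only truck fits.
That leaves scooter as the vehicle for house 4.
Clue 9 places the Dane in house 4.
So house 3 gets Spaniard for nationality.
Clue 4: the person who drives a minivan is in house 3.
By clue 8, the blues fan is in house 4.
So house 2 gets van for vehicle.
House 3's music genre must be metal (nothing else left).
By clue 3, the tennis player is in house 3.
House 4's sport must be rugby (nothing else left).
So: house 1 = lacrosse/Australian/truck/pop, house 2 = golf/Brit/van/rock, house 3 = tennis/Spaniard/minivan/metal, house 4 = rugby/Dane/scooter/blues.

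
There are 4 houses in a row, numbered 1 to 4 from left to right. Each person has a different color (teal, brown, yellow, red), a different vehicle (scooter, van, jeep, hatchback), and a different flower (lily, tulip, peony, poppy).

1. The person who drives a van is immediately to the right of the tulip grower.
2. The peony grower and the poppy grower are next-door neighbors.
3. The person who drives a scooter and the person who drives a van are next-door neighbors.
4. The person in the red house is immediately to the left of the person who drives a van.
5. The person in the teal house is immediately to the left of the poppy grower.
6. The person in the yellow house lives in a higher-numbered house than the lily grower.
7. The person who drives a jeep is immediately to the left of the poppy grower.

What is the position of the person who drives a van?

2

The person in the red house is narrowed to house 1 or 2 or 3; consider each.
Placing it in house 2 and house 3 leads to a contradiction, so it's in house 1.
From clue 4, the person who drives a van must be in house 2.
From clue 1, the tulip grower must be in house 1.
By clue 7, the person who drives a jeep is in house 3.
Clue 7 places the poppy grower in house 4.
House 4 vehicle: only hatchback fits.
Clue 2: the peony grower is in house 3.
Clue 5: the person in the teal house is in house 3.
So house 2 gets brown for color.
House 4 color: only yellow fits.
So house 1 gets scooter for vehicle.
The only flower still possible for house 2 is lily.
So: house 1 = red/scooter/tulip, house 2 = brown/van/lily, house 3 = teal/jeep/peony, house 4 = yellow/hatchback/poppy.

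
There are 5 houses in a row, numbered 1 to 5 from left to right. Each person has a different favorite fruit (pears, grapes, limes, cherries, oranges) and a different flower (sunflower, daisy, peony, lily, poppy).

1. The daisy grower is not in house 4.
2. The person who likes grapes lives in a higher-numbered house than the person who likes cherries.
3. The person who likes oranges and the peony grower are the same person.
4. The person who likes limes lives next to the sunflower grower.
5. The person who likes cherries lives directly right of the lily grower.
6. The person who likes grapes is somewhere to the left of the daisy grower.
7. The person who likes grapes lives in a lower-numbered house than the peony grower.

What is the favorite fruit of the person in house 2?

Clue 6 places the daisy grower in house 5.
So house 4 gets peony for flower.
From clue 3, the person who likes oranges must be in house 4.
By clue 7, the person who likes grapes is in house 3.
That leaves cherries as the favorite fruit for house 2.
House 5 favorite fruit: only pears fits.
Clue 4: the sunflower grower is in house 2.
From clue 5, the lily grower must be in house 1.
The only favorite fruit still possible for house 1 is limes.
House 3 flower: only poppy fits.
So: house 1 = limes/lily, house 2 = cherries/sunflower, house 3 = grapes/poppy, house 4 = oranges/peony, house 5 = pears/daisy.

cherries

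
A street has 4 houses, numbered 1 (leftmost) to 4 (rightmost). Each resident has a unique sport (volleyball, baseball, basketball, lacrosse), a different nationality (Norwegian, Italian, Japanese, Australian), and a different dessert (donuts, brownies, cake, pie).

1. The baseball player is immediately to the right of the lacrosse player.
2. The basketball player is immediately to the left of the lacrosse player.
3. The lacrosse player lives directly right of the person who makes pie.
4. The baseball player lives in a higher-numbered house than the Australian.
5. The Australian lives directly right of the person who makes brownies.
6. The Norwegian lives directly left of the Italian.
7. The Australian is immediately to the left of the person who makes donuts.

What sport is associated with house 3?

lacrosse

The baseball player is narrowed to house 3 or 4; consider each.
Placing it in house 3 leads to a contradiction, so it's in house 4.
From clue 1, the lacrosse player must be in house 3.
By clue 2, the basketball player is in house 2.
From clue 3, the person who makes pie must be in house 2.
House 1's sport must be volleyball (nothing else left).
Clue 5 places the Australian in house 2.
From clue 7, the person who makes donuts must be in house 3.
House 1's dessert must be brownies (nothing else left).
So house 4 gets cake for dessert.
From clue 6, the Norwegian must be in house 3.
The Italian is in house 4 (clue 6).
So house 1 gets Japanese for nationality.
So: house 1 = volleyball/Japanese/brownies, house 2 = basketball/Australian/pie, house 3 = lacrosse/Norwegian/donuts, house 4 = baseball/Italian/cake.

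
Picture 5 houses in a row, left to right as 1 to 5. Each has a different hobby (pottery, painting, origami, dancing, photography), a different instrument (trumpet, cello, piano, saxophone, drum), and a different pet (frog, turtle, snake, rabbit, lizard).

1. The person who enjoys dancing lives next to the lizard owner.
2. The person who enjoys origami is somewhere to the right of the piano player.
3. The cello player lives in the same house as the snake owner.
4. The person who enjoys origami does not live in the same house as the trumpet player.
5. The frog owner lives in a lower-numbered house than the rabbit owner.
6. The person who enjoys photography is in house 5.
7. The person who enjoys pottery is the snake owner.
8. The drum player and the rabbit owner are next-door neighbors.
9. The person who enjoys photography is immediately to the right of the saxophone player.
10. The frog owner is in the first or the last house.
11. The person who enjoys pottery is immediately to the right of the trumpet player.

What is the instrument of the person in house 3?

By clue 6, the person who enjoys photography is in house 5.
Clue 9: the saxophone player is in house 4.
From clue 10, the frog owner must be in house 1.
House 5's instrument must be drum (nothing else left).
The rabbit owner is in house 4 (clue 8).
The person who enjoys pottery is narrowed to house 2 or 3; consider each.
Placing it in house 2 leads to a contradiction, so it's in house 3.
From clue 7, the snake owner must be in house 3.
Clue 11: the trumpet player is in house 2.
House 1 instrument: only piano fits.
That leaves cello as the instrument for house 3.
Clue 4: the person who enjoys origami is in house 4.
The only hobby still possible for house 1 is dancing.
House 2 hobby: only painting fits.
Clue 1: the lizard owner is in house 2.
House 5's pet must be turtle (nothing else left).
So: house 1 = dancing/piano/frog, house 2 = painting/trumpet/lizard, house 3 = pottery/cello/snake, house 4 = origami/saxophone/rabbit, house 5 = photography/drum/turtle.

cello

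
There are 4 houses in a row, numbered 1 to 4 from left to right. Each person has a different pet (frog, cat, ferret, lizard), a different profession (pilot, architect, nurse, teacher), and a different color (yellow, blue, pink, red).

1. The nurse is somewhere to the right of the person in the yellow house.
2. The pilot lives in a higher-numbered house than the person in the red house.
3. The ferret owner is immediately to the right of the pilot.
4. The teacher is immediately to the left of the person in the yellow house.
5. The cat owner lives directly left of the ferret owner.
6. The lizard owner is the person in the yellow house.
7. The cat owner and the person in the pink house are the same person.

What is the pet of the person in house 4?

That leaves frog as the pet for house 1.
So house 4 gets ferret for pet.
That leaves blue as the color for house 4.
From clue 3, the pilot must be in house 3.
From clue 5, the cat owner must be in house 3.
Clue 7: the person in the pink house is in house 3.
The only pet still possible for house 2 is lizard.
House 4 profession: only nurse fits.
So house 1 gets red for color.
So house 2 gets yellow for color.
By clue 4, the teacher is in house 1.
So house 2 gets architect for profession.
So: house 1 = frog/teacher/red, house 2 = lizard/architect/yellow, house 3 = cat/pilot/pink, house 4 = ferret/nurse/blue.

ferret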